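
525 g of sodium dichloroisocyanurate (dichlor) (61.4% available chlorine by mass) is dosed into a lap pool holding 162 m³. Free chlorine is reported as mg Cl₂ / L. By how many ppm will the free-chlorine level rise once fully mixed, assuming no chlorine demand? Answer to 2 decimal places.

1.99 ppm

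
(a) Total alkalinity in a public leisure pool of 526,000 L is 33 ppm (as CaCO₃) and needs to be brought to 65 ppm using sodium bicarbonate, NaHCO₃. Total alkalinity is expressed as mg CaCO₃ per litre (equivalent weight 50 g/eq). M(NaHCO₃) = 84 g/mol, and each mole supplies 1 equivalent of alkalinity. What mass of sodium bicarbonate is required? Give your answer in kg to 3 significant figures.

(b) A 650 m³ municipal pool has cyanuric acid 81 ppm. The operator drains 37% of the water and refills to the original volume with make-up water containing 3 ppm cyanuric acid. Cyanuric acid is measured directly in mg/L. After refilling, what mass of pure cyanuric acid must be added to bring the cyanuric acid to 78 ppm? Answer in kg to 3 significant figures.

(a) Alkalinity to add: (65 − 33) = 32 mg/L as CaCO₃ × 526,000 L = 16,830 g as CaCO₃.
(a) Equivalents: 16,830 g ÷ 50 g/eq = 336.6 eq.
(a) NaHCO₃ supplies 1 eq per mole → 336.6 mol.
(a) Mass: 336.6 mol × 84 g/mol = 28,280 g.

(b) Volume: 650 m³ = 650,000 L.
(b) After draining 37% and refilling: 81 × 0.63 + 3 × 0.37 = 52.14 ppm.
(b) Deficit to target: 78 − 52.14 = 25.86 mg/L.
(b) Mass: 25.86 mg/L × 650,000 L = 16,810 g cyanuric acid.

(a) 28.3 kg; (b) 16.8 kg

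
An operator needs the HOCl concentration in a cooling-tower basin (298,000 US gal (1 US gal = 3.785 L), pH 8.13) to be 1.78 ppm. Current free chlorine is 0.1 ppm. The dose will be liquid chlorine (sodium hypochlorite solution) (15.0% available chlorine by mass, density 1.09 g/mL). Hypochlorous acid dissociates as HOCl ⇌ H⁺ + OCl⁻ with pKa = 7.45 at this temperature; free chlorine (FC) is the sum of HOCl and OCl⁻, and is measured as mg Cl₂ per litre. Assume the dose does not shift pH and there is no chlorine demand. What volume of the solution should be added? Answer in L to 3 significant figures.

70.4 L

Volume: 298,000 US gal × 3.785 L/gal = 1,127,930 L.
[OCl⁻]/[HOCl] = 10^(pH − pKa) = 10^(8.13 − 7.45) = 4.786; fraction as HOCl = 1/(1 + 4.786) = 0.1728.
Free chlorine required for 1.78 ppm HOCl: 1.78 / 0.1728 = 10.3 ppm.
FC to add: 10.3 − 0.1 = 10.2 mg/L as Cl₂.
Cl₂ equivalent: 10.2 mg/L × 1,127,930 L = 11,500 g.
Product at 15.0% available Cl: 11,500 / 0.15 = 76,700 g.
Volume: 76,700 g ÷ 1.09 g/mL = 70,360 mL.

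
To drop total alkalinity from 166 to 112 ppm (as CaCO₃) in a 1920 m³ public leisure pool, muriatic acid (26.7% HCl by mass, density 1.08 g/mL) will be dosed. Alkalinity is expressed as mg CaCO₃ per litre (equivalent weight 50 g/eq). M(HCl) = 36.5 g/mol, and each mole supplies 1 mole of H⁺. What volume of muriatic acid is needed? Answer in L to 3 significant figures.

262 L

Volume: 1920 m³ = 1,920,000 L.
Alkalinity to neutralize: (166 − 112) = 54 mg/L as CaCO₃ × 1,920,000 L = 103,700 g as CaCO₃.
Equivalents of H⁺ required: 103,700 ÷ 50 g/eq = 2074 eq = 2074 mol HCl.
Mass of HCl: 2074 × 36.5 = 75,690 g.
Mass of 26.7% solution: 75,690 / 0.267 = 283,500 g.
Volume: 283,500 g ÷ 1.08 g/mL = 262,500 mL.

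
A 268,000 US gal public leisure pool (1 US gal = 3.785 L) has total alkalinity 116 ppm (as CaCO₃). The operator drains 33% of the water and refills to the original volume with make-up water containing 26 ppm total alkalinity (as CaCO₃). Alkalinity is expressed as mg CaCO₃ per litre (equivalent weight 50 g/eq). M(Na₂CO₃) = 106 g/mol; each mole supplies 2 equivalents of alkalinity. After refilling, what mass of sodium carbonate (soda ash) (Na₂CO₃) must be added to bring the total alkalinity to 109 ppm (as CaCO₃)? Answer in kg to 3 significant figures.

24.4 kg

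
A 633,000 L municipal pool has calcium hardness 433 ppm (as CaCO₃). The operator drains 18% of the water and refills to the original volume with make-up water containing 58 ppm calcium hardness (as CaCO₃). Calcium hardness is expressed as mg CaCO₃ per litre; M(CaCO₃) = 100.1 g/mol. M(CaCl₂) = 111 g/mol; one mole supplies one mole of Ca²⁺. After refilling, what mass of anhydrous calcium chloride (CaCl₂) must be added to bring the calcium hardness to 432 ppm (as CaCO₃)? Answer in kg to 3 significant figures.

After draining 18% and refilling: 433 × 0.82 + 58 × 0.18 = 365.5 ppm.
Deficit to target: 432 − 365.5 = 66.5 mg/L.
As CaCO₃: 66.5 mg/L × 633,000 L = 42,090 g; ÷ 100.1 = 420.5 mol Ca²⁺.
Mass: 420.5 × 111 = 46,680 g.

46.7 kg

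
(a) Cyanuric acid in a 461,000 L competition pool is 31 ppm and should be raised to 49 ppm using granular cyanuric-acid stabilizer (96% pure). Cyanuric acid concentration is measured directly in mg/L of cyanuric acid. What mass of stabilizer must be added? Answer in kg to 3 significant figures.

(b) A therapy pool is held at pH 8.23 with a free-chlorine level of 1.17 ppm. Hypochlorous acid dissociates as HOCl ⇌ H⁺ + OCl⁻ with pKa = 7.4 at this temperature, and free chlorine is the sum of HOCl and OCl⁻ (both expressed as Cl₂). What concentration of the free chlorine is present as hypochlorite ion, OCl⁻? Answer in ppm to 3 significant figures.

(a) 8.64 kg; (b) 1.02 ppm

(a) CYA to add: (49 − 31) = 18 mg/L × 461,000 L = 8298 g cyanuric acid.
(a) At 96% purity: 8298 / 0.96 = 8644 g product.

(b) [OCl⁻]/[HOCl] = 10^(pH − pKa) = 10^(8.23 − 7.4) = 10^0.83 = 6.761.
(b) Fraction as HOCl = 1 / (1 + 6.761) = 0.1289.
(b) OCl⁻ = (1 − 0.1289) × 1.17 ppm = 1.019 ppm.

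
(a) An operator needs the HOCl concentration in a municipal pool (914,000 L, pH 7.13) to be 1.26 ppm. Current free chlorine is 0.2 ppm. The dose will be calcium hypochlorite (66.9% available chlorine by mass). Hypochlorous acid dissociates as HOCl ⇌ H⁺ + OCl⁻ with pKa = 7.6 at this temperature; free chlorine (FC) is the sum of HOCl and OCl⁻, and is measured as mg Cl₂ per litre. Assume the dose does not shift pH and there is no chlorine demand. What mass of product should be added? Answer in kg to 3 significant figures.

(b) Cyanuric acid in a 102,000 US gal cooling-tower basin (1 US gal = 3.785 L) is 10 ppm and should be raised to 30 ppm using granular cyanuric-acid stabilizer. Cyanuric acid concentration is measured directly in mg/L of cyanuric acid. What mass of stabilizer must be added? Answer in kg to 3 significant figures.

(a) 2.03 kg; (b) 7.72 kg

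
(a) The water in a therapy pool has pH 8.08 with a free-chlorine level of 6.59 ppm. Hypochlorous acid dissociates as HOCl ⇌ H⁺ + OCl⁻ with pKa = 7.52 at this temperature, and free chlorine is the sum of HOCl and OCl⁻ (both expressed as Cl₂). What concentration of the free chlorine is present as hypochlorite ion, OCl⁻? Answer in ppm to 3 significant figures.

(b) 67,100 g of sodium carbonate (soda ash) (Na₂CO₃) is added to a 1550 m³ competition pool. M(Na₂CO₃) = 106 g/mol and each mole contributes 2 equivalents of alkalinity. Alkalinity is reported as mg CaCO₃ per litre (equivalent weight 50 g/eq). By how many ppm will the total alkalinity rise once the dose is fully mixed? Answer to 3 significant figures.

(a) 5.17 ppm; (b) 40.8 ppm

(a) [OCl⁻]/[HOCl] = 10^(pH − pKa) = 10^(8.08 − 7.52) = 10^0.56 = 3.631.
(a) Fraction as HOCl = 1 / (1 + 3.631) = 0.2159.
(a) OCl⁻ = (1 − 0.2159) × 6.59 ppm = 5.167 ppm.

(b) Volume: 1550 m³ = 1,550,000 L.
(b) Moles of Na₂CO₃: 67,100 g ÷ 106 g/mol = 633 mol → 1266 eq of alkalinity.
(b) As CaCO₃: 1266 eq × 50 g/eq = 63,300 g.
(b) Rise: 63,300 g / 1,550,000 L × 1000 = 40.84 mg/L.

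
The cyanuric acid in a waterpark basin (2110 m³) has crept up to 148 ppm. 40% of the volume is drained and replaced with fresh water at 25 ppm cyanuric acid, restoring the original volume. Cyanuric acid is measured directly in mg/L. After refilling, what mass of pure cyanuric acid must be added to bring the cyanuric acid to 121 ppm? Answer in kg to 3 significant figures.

46.8 kg

Volume: 2110 m³ = 2,110,000 L.
After draining 40% and refilling: 148 × 0.60 + 25 × 0.40 = 98.8 ppm.
Deficit to target: 121 − 98.8 = 22.2 mg/L.
Mass: 22.2 mg/L × 2,110,000 L = 46,840 g cyanuric acid.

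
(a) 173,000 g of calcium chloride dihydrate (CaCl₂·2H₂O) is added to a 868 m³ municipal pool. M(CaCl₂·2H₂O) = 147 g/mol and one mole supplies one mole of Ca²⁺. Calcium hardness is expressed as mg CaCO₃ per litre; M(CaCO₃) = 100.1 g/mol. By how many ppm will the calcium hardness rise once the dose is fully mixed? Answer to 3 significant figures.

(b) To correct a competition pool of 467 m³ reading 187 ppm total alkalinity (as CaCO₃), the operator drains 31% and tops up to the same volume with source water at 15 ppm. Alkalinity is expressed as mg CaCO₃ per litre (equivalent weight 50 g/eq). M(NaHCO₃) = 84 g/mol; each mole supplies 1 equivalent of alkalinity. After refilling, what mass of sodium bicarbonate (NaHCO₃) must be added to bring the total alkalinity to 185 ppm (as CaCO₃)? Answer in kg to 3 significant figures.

(a) Volume: 868 m³ = 868,000 L.
(a) Moles of Ca²⁺: 173,000 g ÷ 147 g/mol = 1177 mol.
(a) As CaCO₃: 1177 mol × 100.1 g/mol = 117,800 g.
(a) Rise: 117,800 g / 868,000 L × 1000 = 135.7 mg/L.

(b) Volume: 467 m³ = 467,000 L.
(b) After draining 31% and refilling: 187 × 0.69 + 15 × 0.31 = 133.68 ppm.
(b) Deficit to target: 185 − 133.68 = 51.32 mg/L.
(b) As CaCO₃: 51.32 mg/L × 467,000 L = 23,970 g; ÷ 50 g/eq ÷ 1 = 479.3 mol NaHCO₃.
(b) Mass: 479.3 × 84 = 40,260 g.

(a) 136 ppm; (b) 40.3 kg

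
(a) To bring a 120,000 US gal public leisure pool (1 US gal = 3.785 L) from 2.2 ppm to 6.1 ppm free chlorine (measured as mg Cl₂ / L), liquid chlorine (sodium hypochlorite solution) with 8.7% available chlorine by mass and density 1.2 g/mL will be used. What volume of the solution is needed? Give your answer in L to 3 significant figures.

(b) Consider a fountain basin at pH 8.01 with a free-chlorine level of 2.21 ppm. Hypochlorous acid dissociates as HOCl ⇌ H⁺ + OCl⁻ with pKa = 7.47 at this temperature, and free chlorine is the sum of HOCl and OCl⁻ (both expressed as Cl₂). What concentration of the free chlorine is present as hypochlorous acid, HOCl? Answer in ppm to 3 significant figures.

(a) 17.0 L; (b) 0.495 ppm

(a) Volume: 120,000 US gal × 3.785 L/gal = 454,200 L.
(a) Chlorine deficit: 6.1 − 2.2 = 3.9 ppm = 3.9 mg/L as Cl₂.
(a) Cl₂ equivalent needed: 3.9 mg/L × 454,200 L = 1,771,000 mg = 1771 g.
(a) Product at 8.7% available chlorine: 1771 / 0.087 = 20,360 g.
(a) Volume at density 1.2 g/mL: 20,360 g ÷ 1.2 g/mL = 16,970 mL.

(b) [OCl⁻]/[HOCl] = 10^(pH − pKa) = 10^(8.01 − 7.47) = 10^0.54 = 3.467.
(b) Fraction as HOCl = 1 / (1 + 3.467) = 0.2238.
(b) HOCl = 0.2238 × 2.21 ppm = 0.4947 ppm.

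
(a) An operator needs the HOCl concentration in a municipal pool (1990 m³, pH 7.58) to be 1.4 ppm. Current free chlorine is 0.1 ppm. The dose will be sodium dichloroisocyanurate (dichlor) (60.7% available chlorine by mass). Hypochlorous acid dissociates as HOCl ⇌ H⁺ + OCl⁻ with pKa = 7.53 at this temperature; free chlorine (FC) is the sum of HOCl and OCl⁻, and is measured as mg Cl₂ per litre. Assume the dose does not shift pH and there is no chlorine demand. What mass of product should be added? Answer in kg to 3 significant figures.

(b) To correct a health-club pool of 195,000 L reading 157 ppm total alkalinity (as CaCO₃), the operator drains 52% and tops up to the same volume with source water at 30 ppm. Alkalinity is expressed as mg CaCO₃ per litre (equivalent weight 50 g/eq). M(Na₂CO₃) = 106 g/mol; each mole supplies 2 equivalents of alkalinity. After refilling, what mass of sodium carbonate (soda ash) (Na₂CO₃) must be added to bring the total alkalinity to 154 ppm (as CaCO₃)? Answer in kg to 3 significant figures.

(a) Volume: 1990 m³ = 1,990,000 L.
(a) [OCl⁻]/[HOCl] = 10^(pH − pKa) = 10^(7.58 − 7.53) = 1.122; fraction as HOCl = 1/(1 + 1.122) = 0.4712.
(a) Free chlorine required for 1.4 ppm HOCl: 1.4 / 0.4712 = 2.971 ppm.
(a) FC to add: 2.971 − 0.1 = 2.871 mg/L as Cl₂.
(a) Cl₂ equivalent: 2.871 mg/L × 1,990,000 L = 5713 g.
(a) Product at 60.7% available Cl: 5713 / 0.607 = 9412 g.

(b) After draining 52% and refilling: 157 × 0.48 + 30 × 0.52 = 90.96 ppm.
(b) Deficit to target: 154 − 90.96 = 63.04 mg/L.
(b) As CaCO₃: 63.04 mg/L × 195,000 L = 12,290 g; ÷ 50 g/eq ÷ 2 = 122.9 mol Na₂CO₃.
(b) Mass: 122.9 × 106 = 13,030 g.

(a) 9.41 kg; (b) 13.0 kg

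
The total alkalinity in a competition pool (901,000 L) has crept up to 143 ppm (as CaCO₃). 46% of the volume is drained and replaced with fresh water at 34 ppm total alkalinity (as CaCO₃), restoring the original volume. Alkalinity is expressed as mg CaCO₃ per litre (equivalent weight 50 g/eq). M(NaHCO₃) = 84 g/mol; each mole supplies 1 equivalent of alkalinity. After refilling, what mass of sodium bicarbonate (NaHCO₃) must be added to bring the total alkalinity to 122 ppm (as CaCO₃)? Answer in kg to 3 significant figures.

After draining 46% and refilling: 143 × 0.54 + 34 × 0.46 = 92.86 ppm.
Deficit to target: 122 − 92.86 = 29.14 mg/L.
As CaCO₃: 29.14 mg/L × 901,000 L = 26,260 g; ÷ 50 g/eq ÷ 1 = 525.1 mol NaHCO₃.
Mass: 525.1 × 84 = 44,110 g.

44.1 kg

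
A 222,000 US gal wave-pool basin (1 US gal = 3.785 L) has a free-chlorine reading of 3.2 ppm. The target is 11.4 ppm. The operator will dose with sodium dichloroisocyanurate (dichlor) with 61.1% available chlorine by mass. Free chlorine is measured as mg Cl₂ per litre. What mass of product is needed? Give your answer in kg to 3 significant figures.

Volume: 222,000 US gal × 3.785 L/gal = 840,270 L.
Chlorine deficit: 11.4 − 3.2 = 8.2 ppm = 8.2 mg/L as Cl₂.
Cl₂ equivalent needed: 8.2 mg/L × 840,270 L = 6,890,000 mg = 6890 g.
Product at 61.1% available chlorine: 6890 / 0.611 = 11,280 g.

11.3 kg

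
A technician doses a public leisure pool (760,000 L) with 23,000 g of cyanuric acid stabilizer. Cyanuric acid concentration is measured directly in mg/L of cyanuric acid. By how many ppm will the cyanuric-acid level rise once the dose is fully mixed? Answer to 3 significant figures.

Rise: 23,000 g / 760,000 L × 1000 = 30.26 mg/L.

30.3 ppm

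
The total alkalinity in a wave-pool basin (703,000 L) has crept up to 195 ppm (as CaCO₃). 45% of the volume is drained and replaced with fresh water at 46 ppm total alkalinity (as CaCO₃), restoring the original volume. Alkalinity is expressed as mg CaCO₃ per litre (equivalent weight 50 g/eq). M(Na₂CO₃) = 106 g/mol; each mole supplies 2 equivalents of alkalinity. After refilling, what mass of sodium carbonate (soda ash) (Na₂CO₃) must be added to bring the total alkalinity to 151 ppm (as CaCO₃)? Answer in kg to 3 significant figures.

After draining 45% and refilling: 195 × 0.55 + 46 × 0.45 = 127.95 ppm.
Deficit to target: 151 − 127.95 = 23.05 mg/L.
As CaCO₃: 23.05 mg/L × 703,000 L = 16,200 g; ÷ 50 g/eq ÷ 2 = 162 mol Na₂CO₃.
Mass: 162 × 106 = 17,180 g.

17.2 kg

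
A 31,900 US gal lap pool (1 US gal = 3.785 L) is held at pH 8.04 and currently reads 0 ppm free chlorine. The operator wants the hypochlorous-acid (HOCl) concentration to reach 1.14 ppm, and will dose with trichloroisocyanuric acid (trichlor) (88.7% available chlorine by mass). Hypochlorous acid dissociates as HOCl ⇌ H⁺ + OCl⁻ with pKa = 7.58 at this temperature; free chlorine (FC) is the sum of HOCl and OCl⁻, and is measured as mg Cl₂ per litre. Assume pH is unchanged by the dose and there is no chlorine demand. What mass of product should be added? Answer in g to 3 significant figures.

603 g

Volume: 31,900 US gal × 3.785 L/gal = 120,742 L.
[OCl⁻]/[HOCl] = 10^(pH − pKa) = 10^(8.04 − 7.58) = 2.884; fraction as HOCl = 1/(1 + 2.884) = 0.2575.
Free chlorine required for 1.14 ppm HOCl: 1.14 / 0.2575 = 4.428 ppm.
FC to add: 4.428 − 0 = 4.428 mg/L as Cl₂.
Cl₂ equivalent: 4.428 mg/L × 120,742 L = 534.6 g.
Product at 88.7% available Cl: 534.6 / 0.887 = 602.7 g.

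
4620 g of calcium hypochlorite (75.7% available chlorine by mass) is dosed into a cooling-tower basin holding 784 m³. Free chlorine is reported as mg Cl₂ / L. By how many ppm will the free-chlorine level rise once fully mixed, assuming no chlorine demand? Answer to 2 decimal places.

Volume: 784 m³ = 784,000 L.
Available chlorine delivered: 4620 g × 0.757 = 3497 g as Cl₂.
Concentration rise: 3497 g / 784,000 L = 4.461 mg/L = 4.46 ppm.

4.46 ppm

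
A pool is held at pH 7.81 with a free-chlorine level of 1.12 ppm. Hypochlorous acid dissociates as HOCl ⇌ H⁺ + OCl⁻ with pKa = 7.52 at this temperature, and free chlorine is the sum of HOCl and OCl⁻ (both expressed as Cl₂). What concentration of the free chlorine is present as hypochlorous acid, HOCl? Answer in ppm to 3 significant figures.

[OCl⁻]/[HOCl] = 10^(pH − pKa) = 10^(7.81 − 7.52) = 10^0.29 = 1.95.
Fraction as HOCl = 1 / (1 + 1.95) = 0.339.
HOCl = 0.339 × 1.12 ppm = 0.3797 ppm.

0.380 ppm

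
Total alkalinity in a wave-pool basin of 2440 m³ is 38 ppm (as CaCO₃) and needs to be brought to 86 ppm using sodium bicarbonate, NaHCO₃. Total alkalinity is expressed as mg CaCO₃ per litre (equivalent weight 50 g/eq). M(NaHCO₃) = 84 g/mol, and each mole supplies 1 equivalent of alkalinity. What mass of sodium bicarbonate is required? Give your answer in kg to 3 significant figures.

Volume: 2440 m³ = 2,440,000 L.
Alkalinity to add: (86 − 38) = 48 mg/L as CaCO₃ × 2,440,000 L = 117,100 g as CaCO₃.
Equivalents: 117,100 g ÷ 50 g/eq = 2342 eq.
NaHCO₃ supplies 1 eq per mole → 2342 mol.
Mass: 2342 mol × 84 g/mol = 196,800 g.

197 kg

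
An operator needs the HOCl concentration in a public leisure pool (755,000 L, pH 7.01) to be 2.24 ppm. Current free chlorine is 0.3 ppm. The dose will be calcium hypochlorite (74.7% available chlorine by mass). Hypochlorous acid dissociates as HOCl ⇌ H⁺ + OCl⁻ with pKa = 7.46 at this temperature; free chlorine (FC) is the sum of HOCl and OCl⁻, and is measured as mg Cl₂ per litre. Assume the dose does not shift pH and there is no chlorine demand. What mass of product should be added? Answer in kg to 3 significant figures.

[OCl⁻]/[HOCl] = 10^(pH − pKa) = 10^(7.01 − 7.46) = 0.3548; fraction as HOCl = 1/(1 + 0.3548) = 0.7381.
Free chlorine required for 2.24 ppm HOCl: 2.24 / 0.7381 = 3.035 ppm.
FC to add: 3.035 − 0.3 = 2.735 mg/L as Cl₂.
Cl₂ equivalent: 2.735 mg/L × 755,000 L = 2065 g.
Product at 74.7% available Cl: 2065 / 0.747 = 2764 g.

2.76 kg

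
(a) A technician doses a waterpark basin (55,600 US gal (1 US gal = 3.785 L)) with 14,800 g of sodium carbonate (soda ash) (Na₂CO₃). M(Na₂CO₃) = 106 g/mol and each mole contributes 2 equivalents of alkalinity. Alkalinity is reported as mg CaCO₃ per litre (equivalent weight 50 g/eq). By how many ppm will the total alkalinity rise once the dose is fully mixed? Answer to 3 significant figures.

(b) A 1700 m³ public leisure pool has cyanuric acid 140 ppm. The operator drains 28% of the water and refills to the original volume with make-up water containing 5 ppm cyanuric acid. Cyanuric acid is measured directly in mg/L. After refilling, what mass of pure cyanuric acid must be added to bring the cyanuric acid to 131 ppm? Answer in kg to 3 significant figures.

(a) 66.3 ppm; (b) 49.0 kg

(a) Volume: 55,600 US gal × 3.785 L/gal = 210,446 L.
(a) Moles of Na₂CO₃: 14,800 g ÷ 106 g/mol = 139.6 mol → 279.2 eq of alkalinity.
(a) As CaCO₃: 279.2 eq × 50 g/eq = 13,960 g.
(a) Rise: 13,960 g / 210,446 L × 1000 = 66.35 mg/L.

(b) Volume: 1700 m³ = 1,700,000 L.
(b) After draining 28% and refilling: 140 × 0.72 + 5 × 0.28 = 102.2 ppm.
(b) Deficit to target: 131 − 102.2 = 28.8 mg/L.
(b) Mass: 28.8 mg/L × 1,700,000 L = 48,960 g cyanuric acid.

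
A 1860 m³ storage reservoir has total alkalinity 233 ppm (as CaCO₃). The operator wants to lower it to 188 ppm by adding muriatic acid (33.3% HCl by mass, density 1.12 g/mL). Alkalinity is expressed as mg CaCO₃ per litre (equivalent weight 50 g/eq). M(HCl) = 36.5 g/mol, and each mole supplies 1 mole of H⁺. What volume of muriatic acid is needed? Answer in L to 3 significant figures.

164 L

Volume: 1860 m³ = 1,860,000 L.
Alkalinity to neutralize: (233 − 188) = 45 mg/L as CaCO₃ × 1,860,000 L = 83,700 g as CaCO₃.
Equivalents of H⁺ required: 83,700 ÷ 50 g/eq = 1674 eq = 1674 mol HCl.
Mass of HCl: 1674 × 36.5 = 61,100 g.
Mass of 33.3% solution: 61,100 / 0.333 = 183,500 g.
Volume: 183,500 g ÷ 1.12 g/mL = 163,800 mL.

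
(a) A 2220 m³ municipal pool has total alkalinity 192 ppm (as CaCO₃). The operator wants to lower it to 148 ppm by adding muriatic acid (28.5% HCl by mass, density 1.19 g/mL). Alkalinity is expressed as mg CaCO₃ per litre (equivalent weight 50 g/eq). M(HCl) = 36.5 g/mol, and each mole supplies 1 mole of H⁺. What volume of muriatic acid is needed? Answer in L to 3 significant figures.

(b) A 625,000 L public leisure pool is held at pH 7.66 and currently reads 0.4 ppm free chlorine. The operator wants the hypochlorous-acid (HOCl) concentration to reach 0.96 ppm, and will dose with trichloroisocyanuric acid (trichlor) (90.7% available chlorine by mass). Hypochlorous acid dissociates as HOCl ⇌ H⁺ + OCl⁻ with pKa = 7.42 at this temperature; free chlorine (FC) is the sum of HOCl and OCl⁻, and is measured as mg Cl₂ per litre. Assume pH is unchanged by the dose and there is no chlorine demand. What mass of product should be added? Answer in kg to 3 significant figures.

(a) 210 L; (b) 1.54 kg

(a) Volume: 2220 m³ = 2,220,000 L.
(a) Alkalinity to neutralize: (192 − 148) = 44 mg/L as CaCO₃ × 2,220,000 L = 97,680 g as CaCO₃.
(a) Equivalents of H⁺ required: 97,680 ÷ 50 g/eq = 1954 eq = 1954 mol HCl.
(a) Mass of HCl: 1954 × 36.5 = 71,310 g.
(a) Mass of 28.5% solution: 71,310 / 0.285 = 250,200 g.
(a) Volume: 250,200 g ÷ 1.19 g/mL = 210,300 mL.

(b) [OCl⁻]/[HOCl] = 10^(pH − pKa) = 10^(7.66 − 7.42) = 1.738; fraction as HOCl = 1/(1 + 1.738) = 0.3653.
(b) Free chlorine required for 0.96 ppm HOCl: 0.96 / 0.3653 = 2.628 ppm.
(b) FC to add: 2.628 − 0.4 = 2.228 mg/L as Cl₂.
(b) Cl₂ equivalent: 2.228 mg/L × 625,000 L = 1393 g.
(b) Product at 90.7% available Cl: 1393 / 0.907 = 1535 g.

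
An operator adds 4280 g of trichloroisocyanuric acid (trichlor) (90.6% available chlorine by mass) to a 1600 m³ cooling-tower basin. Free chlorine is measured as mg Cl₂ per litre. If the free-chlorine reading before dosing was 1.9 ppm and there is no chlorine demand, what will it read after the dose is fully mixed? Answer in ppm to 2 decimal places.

4.32 ppm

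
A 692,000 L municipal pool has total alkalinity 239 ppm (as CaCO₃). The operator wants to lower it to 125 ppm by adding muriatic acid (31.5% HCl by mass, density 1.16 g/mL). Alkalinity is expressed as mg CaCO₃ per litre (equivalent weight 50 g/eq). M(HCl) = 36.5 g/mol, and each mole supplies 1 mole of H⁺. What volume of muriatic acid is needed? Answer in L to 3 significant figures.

158 L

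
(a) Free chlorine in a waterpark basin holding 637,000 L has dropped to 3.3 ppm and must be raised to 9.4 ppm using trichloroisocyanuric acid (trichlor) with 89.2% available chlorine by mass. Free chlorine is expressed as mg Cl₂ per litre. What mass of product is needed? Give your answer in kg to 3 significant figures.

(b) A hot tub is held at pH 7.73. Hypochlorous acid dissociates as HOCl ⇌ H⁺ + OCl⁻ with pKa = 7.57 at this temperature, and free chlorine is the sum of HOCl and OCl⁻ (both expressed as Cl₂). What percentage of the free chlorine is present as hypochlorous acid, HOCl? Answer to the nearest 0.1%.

(a) Chlorine deficit: 9.4 − 3.3 = 6.1 ppm = 6.1 mg/L as Cl₂.
(a) Cl₂ equivalent needed: 6.1 mg/L × 637,000 L = 3,886,000 mg = 3886 g.
(a) Product at 89.2% available chlorine: 3886 / 0.892 = 4356 g.

(b) [OCl⁻]/[HOCl] = 10^(pH − pKa) = 10^(7.73 − 7.57) = 10^0.16 = 1.445.
(b) Fraction as HOCl = 1 / (1 + 1.445) = 0.4089.

(a) 4.36 kg; (b) 40.9%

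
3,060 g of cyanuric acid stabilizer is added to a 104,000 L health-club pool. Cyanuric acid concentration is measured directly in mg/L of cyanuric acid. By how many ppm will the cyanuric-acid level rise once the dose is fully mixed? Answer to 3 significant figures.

29.4 ppm

Rise: 3,060 g / 104,000 L × 1000 = 29.42 mg/L.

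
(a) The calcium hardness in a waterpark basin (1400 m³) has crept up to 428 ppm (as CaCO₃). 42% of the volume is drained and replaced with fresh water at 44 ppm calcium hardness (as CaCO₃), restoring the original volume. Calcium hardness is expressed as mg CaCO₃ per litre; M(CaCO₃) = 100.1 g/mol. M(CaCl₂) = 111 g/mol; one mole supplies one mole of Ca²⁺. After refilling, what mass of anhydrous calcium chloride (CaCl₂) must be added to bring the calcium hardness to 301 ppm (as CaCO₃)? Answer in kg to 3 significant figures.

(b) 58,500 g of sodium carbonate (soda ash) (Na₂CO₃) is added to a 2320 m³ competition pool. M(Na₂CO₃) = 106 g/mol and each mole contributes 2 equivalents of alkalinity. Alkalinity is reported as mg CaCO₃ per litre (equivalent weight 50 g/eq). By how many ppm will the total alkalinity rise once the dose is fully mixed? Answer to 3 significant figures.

(a) Volume: 1400 m³ = 1,400,000 L.
(a) After draining 42% and refilling: 428 × 0.58 + 44 × 0.42 = 266.72 ppm.
(a) Deficit to target: 301 − 266.72 = 34.28 mg/L.
(a) As CaCO₃: 34.28 mg/L × 1,400,000 L = 47,990 g; ÷ 100.1 = 479.4 mol Ca²⁺.
(a) Mass: 479.4 × 111 = 53,220 g.

(b) Volume: 2320 m³ = 2,320,000 L.
(b) Moles of Na₂CO₃: 58,500 g ÷ 106 g/mol = 551.9 mol → 1104 eq of alkalinity.
(b) As CaCO₃: 1104 eq × 50 g/eq = 55,190 g.
(b) Rise: 55,190 g / 2,320,000 L × 1000 = 23.79 mg/L.

(a) 53.2 kg; (b) 23.8 ppm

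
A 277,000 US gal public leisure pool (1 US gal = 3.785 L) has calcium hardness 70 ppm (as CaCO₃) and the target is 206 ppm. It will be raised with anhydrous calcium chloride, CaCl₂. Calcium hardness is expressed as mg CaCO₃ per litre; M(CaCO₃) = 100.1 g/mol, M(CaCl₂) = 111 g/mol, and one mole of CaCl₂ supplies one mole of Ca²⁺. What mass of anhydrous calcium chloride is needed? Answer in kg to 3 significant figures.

158 kg

Volume: 277,000 US gal × 3.785 L/gal = 1,048,445 L.
Hardness to add: (206 − 70) = 136 mg/L as CaCO₃ × 1,048,445 L = 142,600 g as CaCO₃.
Moles of Ca²⁺ (1 mol Ca²⁺ ≡ 1 mol CaCO₃): 142,600 / 100.1 g/mol = 1424 mol.
Mass of CaCl₂: 1424 × 111 = 158,100 g.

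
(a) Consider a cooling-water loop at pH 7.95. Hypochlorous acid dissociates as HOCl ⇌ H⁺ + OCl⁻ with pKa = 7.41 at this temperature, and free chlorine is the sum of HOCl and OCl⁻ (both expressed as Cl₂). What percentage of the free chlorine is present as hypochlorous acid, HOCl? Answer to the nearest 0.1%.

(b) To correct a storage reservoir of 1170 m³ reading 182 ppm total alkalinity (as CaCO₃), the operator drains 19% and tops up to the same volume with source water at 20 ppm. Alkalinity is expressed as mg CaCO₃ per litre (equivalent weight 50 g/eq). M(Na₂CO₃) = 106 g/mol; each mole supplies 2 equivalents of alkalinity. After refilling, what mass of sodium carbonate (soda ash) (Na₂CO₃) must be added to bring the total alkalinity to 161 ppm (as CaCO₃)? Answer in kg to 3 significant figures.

(a) [OCl⁻]/[HOCl] = 10^(pH − pKa) = 10^(7.95 − 7.41) = 10^0.54 = 3.467.
(a) Fraction as HOCl = 1 / (1 + 3.467) = 0.2238.

(b) Volume: 1170 m³ = 1,170,000 L.
(b) After draining 19% and refilling: 182 × 0.81 + 20 × 0.19 = 151.22 ppm.
(b) Deficit to target: 161 − 151.22 = 9.78 mg/L.
(b) As CaCO₃: 9.78 mg/L × 1,170,000 L = 11,440 g; ÷ 50 g/eq ÷ 2 = 114.4 mol Na₂CO₃.
(b) Mass: 114.4 × 106 = 12,130 g.

(a) 22.4%; (b) 12.1 kg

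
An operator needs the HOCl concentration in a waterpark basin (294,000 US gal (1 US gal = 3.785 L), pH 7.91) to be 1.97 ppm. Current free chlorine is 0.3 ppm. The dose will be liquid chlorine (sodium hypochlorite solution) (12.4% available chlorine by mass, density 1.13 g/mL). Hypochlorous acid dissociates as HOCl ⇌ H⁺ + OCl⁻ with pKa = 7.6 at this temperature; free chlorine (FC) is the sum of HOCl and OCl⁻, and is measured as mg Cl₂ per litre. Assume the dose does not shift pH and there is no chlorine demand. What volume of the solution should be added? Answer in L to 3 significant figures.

45.2 L

Volume: 294,000 US gal × 3.785 L/gal = 1,112,790 L.
[OCl⁻]/[HOCl] = 10^(pH − pKa) = 10^(7.91 − 7.6) = 2.042; fraction as HOCl = 1/(1 + 2.042) = 0.3288.
Free chlorine required for 1.97 ppm HOCl: 1.97 / 0.3288 = 5.992 ppm.
FC to add: 5.992 − 0.3 = 5.692 mg/L as Cl₂.
Cl₂ equivalent: 5.692 mg/L × 1,112,790 L = 6334 g.
Product at 12.4% available Cl: 6334 / 0.124 = 51,080 g.
Volume: 51,080 g ÷ 1.13 g/mL = 45,210 mL.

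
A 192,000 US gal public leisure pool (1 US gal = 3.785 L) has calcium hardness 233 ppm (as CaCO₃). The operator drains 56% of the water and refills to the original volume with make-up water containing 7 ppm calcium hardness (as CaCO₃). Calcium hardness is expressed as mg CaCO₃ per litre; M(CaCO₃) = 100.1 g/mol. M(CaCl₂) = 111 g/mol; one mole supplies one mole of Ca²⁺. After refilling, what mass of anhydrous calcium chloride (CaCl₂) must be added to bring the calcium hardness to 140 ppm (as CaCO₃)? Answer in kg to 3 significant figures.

27.0 kg

Volume: 192,000 US gal × 3.785 L/gal = 726,720 L.
After draining 56% and refilling: 233 × 0.44 + 7 × 0.56 = 106.44 ppm.
Deficit to target: 140 − 106.44 = 33.56 mg/L.
As CaCO₃: 33.56 mg/L × 726,720 L = 24,390 g; ÷ 100.1 = 243.6 mol Ca²⁺.
Mass: 243.6 × 111 = 27,040 g.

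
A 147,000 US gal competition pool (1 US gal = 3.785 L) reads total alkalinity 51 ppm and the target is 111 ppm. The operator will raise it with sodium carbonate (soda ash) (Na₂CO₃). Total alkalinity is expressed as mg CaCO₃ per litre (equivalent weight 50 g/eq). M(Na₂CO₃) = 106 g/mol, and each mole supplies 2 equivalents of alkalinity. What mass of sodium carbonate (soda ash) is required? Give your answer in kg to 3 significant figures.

Volume: 147,000 US gal × 3.785 L/gal = 556,395 L.
Alkalinity to add: (111 − 51) = 60 mg/L as CaCO₃ × 556,395 L = 33,380 g as CaCO₃.
Equivalents: 33,380 g ÷ 50 g/eq = 667.7 eq.
Each mole of Na₂CO₃ supplies 2 eq, so 667.7 / 2 = 333.8 mol.
Mass: 333.8 mol × 106 g/mol = 35,390 g.

35.4 kg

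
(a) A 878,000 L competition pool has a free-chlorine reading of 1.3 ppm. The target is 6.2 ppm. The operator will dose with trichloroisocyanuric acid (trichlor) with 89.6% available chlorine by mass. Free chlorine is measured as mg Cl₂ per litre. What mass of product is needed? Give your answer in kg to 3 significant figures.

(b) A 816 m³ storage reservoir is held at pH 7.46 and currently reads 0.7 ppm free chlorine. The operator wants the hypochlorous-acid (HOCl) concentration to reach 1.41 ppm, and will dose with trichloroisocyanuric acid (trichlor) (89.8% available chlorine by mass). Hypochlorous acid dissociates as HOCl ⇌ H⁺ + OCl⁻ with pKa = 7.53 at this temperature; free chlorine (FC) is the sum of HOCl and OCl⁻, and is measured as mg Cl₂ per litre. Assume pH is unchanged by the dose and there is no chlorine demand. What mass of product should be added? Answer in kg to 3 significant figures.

(a) Chlorine deficit: 6.2 − 1.3 = 4.9 ppm = 4.9 mg/L as Cl₂.
(a) Cl₂ equivalent needed: 4.9 mg/L × 878,000 L = 4,302,000 mg = 4302 g.
(a) Product at 89.6% available chlorine: 4302 / 0.896 = 4802 g.

(b) Volume: 816 m³ = 816,000 L.
(b) [OCl⁻]/[HOCl] = 10^(pH − pKa) = 10^(7.46 − 7.53) = 0.8511; fraction as HOCl = 1/(1 + 0.8511) = 0.5402.
(b) Free chlorine required for 1.41 ppm HOCl: 1.41 / 0.5402 = 2.61 ppm.
(b) FC to add: 2.61 − 0.7 = 1.91 mg/L as Cl₂.
(b) Cl₂ equivalent: 1.91 mg/L × 816,000 L = 1559 g.
(b) Product at 89.8% available Cl: 1559 / 0.898 = 1736 g.

(a) 4.80 kg; (b) 1.74 kg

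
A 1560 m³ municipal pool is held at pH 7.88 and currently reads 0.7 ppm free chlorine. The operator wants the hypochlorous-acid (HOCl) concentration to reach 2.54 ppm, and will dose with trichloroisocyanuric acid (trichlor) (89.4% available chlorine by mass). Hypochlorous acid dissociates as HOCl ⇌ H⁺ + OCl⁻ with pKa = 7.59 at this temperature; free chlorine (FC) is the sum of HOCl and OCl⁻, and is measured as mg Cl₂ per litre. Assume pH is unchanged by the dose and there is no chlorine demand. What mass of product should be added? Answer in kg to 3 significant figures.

Volume: 1560 m³ = 1,560,000 L.
[OCl⁻]/[HOCl] = 10^(pH − pKa) = 10^(7.88 − 7.59) = 1.95; fraction as HOCl = 1/(1 + 1.95) = 0.339.
Free chlorine required for 2.54 ppm HOCl: 2.54 / 0.339 = 7.493 ppm.
FC to add: 7.493 − 0.7 = 6.793 mg/L as Cl₂.
Cl₂ equivalent: 6.793 mg/L × 1,560,000 L = 10,600 g.
Product at 89.4% available Cl: 10,600 / 0.894 = 11,850 g.

11.9 kg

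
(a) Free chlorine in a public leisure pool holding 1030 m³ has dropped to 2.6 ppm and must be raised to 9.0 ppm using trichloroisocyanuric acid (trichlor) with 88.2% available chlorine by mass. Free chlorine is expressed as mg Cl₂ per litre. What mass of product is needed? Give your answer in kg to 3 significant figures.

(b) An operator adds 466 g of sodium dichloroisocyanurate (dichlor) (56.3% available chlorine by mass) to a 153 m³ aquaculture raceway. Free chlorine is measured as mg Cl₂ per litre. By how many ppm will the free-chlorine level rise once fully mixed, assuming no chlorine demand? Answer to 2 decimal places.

(a) 7.47 kg; (b) 1.71 ppm

(a) Volume: 1030 m³ = 1,030,000 L.
(a) Chlorine deficit: 9.0 − 2.6 = 6.4 ppm = 6.4 mg/L as Cl₂.
(a) Cl₂ equivalent needed: 6.4 mg/L × 1,030,000 L = 6,592,000 mg = 6592 g.
(a) Product at 88.2% available chlorine: 6592 / 0.882 = 7474 g.

(b) Volume: 153 m³ = 153,000 L.
(b) Available chlorine delivered: 466 g × 0.563 = 262.4 g as Cl₂.
(b) Concentration rise: 262.4 g / 153,000 L = 1.715 mg/L = 1.71 ppm.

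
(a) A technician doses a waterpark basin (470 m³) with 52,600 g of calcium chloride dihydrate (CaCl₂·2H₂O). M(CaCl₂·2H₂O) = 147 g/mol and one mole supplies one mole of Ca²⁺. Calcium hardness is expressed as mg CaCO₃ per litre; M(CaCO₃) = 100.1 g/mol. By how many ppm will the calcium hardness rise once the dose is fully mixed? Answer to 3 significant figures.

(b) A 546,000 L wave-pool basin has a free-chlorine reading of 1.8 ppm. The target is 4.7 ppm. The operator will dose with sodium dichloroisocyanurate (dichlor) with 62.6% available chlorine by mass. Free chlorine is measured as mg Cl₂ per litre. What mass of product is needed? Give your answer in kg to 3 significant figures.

(a) Volume: 470 m³ = 470,000 L.
(a) Moles of Ca²⁺: 52,600 g ÷ 147 g/mol = 357.8 mol.
(a) As CaCO₃: 357.8 mol × 100.1 g/mol = 35,820 g.
(a) Rise: 35,820 g / 470,000 L × 1000 = 76.21 mg/L.

(b) Chlorine deficit: 4.7 − 1.8 = 2.9 ppm = 2.9 mg/L as Cl₂.
(b) Cl₂ equivalent needed: 2.9 mg/L × 546,000 L = 1,583,000 mg = 1583 g.
(b) Product at 62.6% available chlorine: 1583 / 0.626 = 2529 g.

(a) 76.2 ppm; (b) 2.53 kg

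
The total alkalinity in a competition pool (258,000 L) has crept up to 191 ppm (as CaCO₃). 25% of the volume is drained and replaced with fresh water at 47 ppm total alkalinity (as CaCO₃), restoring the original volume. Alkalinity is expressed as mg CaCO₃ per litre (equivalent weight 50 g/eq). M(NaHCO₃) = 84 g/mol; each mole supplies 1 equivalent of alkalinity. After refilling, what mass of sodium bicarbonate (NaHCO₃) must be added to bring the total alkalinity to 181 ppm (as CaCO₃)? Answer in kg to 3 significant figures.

11.3 kg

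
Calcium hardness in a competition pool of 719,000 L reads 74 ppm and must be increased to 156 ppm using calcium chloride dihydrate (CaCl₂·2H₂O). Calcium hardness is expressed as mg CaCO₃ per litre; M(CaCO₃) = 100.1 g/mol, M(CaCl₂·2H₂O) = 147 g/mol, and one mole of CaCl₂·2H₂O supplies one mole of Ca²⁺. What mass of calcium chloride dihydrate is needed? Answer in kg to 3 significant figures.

86.6 kg

Hardness to add: (156 − 74) = 82 mg/L as CaCO₃ × 719,000 L = 58,960 g as CaCO₃.
Moles of Ca²⁺ (1 mol Ca²⁺ ≡ 1 mol CaCO₃): 58,960 / 100.1 g/mol = 589 mol.
Mass of CaCl₂·2H₂O: 589 × 147 = 86,580 g.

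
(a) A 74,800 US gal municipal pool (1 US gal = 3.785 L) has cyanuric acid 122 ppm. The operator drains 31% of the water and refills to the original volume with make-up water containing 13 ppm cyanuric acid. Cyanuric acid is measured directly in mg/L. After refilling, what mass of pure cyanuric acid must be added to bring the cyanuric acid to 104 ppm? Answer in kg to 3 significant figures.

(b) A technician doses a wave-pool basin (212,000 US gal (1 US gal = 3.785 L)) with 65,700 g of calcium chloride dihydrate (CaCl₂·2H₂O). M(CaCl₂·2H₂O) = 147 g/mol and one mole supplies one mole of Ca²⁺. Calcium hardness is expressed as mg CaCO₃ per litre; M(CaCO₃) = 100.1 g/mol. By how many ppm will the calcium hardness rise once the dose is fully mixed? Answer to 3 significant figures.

(a) 4.47 kg; (b) 55.8 ppm

(a) Volume: 74,800 US gal × 3.785 L/gal = 283,118 L.
(a) After draining 31% and refilling: 122 × 0.69 + 13 × 0.31 = 88.21 ppm.
(a) Deficit to target: 104 − 88.21 = 15.79 mg/L.
(a) Mass: 15.79 mg/L × 283,118 L = 4470 g cyanuric acid.

(b) Volume: 212,000 US gal × 3.785 L/gal = 802,420 L.
(b) Moles of Ca²⁺: 65,700 g ÷ 147 g/mol = 446.9 mol.
(b) As CaCO₃: 446.9 mol × 100.1 g/mol = 44,740 g.
(b) Rise: 44,740 g / 802,420 L × 1000 = 55.75 mg/L.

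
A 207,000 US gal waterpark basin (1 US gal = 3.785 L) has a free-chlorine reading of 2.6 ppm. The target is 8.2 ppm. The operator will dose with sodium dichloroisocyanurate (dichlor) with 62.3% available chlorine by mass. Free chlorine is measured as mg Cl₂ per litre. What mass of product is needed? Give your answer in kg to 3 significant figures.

Volume: 207,000 US gal × 3.785 L/gal = 783,495 L.
Chlorine deficit: 8.2 − 2.6 = 5.6 ppm = 5.6 mg/L as Cl₂.
Cl₂ equivalent needed: 5.6 mg/L × 783,495 L = 4,388,000 mg = 4388 g.
Product at 62.3% available chlorine: 4388 / 0.623 = 7043 g.

7.04 kg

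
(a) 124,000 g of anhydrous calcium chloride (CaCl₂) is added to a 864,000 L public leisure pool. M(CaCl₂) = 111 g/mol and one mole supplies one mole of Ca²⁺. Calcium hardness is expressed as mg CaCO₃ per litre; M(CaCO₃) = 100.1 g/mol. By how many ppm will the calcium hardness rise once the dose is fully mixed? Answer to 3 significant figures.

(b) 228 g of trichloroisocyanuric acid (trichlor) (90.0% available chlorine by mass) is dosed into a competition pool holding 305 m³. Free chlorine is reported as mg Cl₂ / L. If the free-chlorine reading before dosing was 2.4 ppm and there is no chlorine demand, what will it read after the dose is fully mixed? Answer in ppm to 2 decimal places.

(a) 129 ppm; (b) 3.07 ppm

(a) Moles of Ca²⁺: 124,000 g ÷ 111 g/mol = 1117 mol.
(a) As CaCO₃: 1117 mol × 100.1 g/mol = 111,800 g.
(a) Rise: 111,800 g / 864,000 L × 1000 = 129.4 mg/L.

(b) Volume: 305 m³ = 305,000 L.
(b) Available chlorine delivered: 228 g × 0.9 = 205.2 g as Cl₂.
(b) Concentration rise: 205.2 g / 305,000 L = 0.6728 mg/L = 0.67 ppm.
(b) Final FC: 2.4 + 0.67 = 3.07 ppm.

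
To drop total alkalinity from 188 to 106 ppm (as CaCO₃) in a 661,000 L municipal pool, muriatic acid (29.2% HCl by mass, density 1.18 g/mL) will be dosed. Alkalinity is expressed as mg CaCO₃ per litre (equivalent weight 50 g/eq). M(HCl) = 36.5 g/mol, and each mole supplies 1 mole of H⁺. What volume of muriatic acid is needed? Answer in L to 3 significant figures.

Alkalinity to neutralize: (188 − 106) = 82 mg/L as CaCO₃ × 661,000 L = 54,200 g as CaCO₃.
Equivalents of H⁺ required: 54,200 ÷ 50 g/eq = 1084 eq = 1084 mol HCl.
Mass of HCl: 1084 × 36.5 = 39,570 g.
Mass of 29.2% solution: 39,570 / 0.292 = 135,500 g.
Volume: 135,500 g ÷ 1.18 g/mL = 114,800 mL.

115 L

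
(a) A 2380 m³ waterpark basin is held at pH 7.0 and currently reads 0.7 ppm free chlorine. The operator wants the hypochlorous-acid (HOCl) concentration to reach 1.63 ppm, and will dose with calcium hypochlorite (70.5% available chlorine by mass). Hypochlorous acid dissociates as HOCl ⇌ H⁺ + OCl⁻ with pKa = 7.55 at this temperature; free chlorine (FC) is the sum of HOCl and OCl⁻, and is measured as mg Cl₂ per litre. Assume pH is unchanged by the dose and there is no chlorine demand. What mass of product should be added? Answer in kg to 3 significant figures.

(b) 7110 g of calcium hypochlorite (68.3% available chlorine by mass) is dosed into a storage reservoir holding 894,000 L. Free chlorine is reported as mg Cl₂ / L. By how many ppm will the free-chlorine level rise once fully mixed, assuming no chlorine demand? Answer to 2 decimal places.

(a) 4.69 kg; (b) 5.43 ppm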